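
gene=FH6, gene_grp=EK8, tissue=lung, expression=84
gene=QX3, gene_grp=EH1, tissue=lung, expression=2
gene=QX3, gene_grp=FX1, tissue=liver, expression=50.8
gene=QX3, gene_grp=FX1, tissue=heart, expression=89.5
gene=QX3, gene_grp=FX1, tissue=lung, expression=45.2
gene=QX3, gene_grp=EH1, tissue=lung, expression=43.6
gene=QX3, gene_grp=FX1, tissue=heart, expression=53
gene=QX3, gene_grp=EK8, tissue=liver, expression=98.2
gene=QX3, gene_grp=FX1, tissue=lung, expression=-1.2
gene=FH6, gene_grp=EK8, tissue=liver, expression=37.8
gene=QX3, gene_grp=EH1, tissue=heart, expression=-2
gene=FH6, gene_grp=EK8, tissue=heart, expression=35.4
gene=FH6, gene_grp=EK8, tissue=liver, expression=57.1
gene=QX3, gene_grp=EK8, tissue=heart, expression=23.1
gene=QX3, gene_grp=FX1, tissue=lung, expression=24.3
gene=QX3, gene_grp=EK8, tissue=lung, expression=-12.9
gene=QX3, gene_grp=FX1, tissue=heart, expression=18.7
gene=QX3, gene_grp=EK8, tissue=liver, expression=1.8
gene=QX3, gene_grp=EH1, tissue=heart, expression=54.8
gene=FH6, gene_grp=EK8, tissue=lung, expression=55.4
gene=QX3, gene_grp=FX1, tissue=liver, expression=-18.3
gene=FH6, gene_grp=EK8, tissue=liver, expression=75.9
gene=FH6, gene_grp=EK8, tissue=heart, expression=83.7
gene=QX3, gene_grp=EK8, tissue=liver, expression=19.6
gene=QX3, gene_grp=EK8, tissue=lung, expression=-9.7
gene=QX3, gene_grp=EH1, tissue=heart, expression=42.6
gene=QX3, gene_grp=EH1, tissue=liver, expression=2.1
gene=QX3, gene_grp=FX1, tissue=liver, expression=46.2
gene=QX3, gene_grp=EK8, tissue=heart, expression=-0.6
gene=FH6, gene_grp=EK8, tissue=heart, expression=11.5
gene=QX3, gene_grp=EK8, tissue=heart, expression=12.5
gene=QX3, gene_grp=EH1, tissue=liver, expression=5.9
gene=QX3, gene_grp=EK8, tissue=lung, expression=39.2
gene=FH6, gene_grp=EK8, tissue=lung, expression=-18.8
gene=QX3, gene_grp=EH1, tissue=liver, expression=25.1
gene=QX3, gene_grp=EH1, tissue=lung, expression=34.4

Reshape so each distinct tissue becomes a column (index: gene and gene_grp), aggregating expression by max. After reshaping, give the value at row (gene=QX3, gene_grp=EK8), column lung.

39.2

Rows with gene=QX3, gene_grp=EK8 and tissue=lung: expression values are -12.9, -9.7, 39.2.
max(-12.9, -9.7, 39.2) = 39.2.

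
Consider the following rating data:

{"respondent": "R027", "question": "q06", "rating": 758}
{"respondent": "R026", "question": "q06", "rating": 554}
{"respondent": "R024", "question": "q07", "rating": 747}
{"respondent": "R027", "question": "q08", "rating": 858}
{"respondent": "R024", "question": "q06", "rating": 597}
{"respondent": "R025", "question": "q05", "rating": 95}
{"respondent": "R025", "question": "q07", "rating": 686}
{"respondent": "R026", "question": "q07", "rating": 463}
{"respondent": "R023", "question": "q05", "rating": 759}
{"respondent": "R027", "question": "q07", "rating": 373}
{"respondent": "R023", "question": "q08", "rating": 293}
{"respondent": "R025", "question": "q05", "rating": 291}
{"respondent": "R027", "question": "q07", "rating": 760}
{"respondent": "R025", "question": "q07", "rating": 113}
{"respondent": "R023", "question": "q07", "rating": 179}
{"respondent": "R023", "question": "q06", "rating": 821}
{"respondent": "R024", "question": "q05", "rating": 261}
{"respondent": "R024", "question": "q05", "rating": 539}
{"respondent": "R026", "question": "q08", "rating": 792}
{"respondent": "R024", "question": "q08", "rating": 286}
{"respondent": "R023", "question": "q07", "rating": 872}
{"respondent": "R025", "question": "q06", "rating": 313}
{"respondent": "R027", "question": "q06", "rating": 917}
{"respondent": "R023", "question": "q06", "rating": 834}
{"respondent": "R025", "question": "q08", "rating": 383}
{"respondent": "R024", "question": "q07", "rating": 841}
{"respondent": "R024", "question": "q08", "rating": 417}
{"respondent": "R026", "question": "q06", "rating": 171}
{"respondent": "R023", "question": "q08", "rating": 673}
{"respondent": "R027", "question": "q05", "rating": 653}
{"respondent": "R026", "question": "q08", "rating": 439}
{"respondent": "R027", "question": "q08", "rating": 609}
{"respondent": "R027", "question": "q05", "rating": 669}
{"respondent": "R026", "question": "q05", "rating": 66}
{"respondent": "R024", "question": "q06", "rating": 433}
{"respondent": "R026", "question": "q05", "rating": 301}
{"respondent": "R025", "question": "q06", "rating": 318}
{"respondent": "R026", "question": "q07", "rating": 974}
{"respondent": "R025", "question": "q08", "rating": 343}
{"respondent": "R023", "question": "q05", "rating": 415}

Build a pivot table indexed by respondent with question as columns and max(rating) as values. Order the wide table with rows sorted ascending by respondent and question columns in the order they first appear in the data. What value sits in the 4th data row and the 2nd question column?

974

With rows sorted ascending by respondent, row 4 is respondent=R026. question columns in first-appearance order: q06, q07, q08, q05; column 2 is q07.
Long rows with respondent=R026, question=q07: max(463, 974) = 974.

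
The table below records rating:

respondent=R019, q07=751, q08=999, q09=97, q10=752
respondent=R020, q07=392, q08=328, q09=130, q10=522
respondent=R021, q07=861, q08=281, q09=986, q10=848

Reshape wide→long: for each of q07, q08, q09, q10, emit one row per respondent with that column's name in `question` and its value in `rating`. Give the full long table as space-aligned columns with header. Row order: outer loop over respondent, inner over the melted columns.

respondent  question  rating
R019        q07       751   
R019        q08       999   
R019        q09       97    
R019        q10       752   
R020        q07       392   
R020        q08       328   
R020        q09       130   
R020        q10       522   
R021        q07       861   
R021        q08       281   
R021        q09       986   
R021        q10       848   

Each (respondent, column) pair becomes one row: 3 × 4 = 12 rows.
For example, (R019, q07) → rating=751.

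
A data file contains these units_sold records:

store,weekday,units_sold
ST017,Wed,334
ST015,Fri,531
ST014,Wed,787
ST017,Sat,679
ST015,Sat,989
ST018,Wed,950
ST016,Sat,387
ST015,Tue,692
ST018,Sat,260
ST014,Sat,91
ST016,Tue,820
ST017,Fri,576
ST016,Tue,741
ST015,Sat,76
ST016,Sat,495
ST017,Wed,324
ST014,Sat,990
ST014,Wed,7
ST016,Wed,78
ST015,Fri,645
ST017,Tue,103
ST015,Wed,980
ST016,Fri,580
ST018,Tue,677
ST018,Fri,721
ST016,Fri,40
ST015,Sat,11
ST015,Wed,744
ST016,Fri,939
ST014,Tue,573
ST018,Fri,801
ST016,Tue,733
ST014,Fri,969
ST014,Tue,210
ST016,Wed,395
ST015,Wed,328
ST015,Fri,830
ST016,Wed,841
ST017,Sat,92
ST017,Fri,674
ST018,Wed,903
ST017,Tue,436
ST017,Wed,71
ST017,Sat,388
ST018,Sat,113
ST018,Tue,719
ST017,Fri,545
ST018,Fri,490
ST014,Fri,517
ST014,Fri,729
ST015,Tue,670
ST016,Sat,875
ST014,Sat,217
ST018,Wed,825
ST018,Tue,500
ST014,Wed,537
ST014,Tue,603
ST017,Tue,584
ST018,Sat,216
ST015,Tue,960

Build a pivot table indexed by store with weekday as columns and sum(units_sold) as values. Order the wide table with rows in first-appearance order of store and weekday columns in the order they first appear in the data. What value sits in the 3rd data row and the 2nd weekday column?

2215

With rows in first-appearance order of store, row 3 is store=ST014. weekday columns in first-appearance order: Wed, Fri, Sat, Tue; column 2 is Fri.
Long rows with store=ST014, weekday=Fri: 969 + 517 + 729 = 2215.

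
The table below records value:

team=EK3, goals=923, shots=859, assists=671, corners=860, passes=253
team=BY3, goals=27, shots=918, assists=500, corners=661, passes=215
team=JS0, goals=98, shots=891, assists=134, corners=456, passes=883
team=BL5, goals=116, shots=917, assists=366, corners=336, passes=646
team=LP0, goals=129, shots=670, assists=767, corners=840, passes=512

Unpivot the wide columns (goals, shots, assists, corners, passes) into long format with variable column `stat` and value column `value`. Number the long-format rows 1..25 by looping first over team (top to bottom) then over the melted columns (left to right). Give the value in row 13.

25 rows total (5 × 5). Row 13: index ⌊(13-1)/5⌋ = 2 into team → JS0; (13-1) mod 5 = 2 into the melted columns → assists.
So row 13 is (JS0, assists, 134); value = 134.

134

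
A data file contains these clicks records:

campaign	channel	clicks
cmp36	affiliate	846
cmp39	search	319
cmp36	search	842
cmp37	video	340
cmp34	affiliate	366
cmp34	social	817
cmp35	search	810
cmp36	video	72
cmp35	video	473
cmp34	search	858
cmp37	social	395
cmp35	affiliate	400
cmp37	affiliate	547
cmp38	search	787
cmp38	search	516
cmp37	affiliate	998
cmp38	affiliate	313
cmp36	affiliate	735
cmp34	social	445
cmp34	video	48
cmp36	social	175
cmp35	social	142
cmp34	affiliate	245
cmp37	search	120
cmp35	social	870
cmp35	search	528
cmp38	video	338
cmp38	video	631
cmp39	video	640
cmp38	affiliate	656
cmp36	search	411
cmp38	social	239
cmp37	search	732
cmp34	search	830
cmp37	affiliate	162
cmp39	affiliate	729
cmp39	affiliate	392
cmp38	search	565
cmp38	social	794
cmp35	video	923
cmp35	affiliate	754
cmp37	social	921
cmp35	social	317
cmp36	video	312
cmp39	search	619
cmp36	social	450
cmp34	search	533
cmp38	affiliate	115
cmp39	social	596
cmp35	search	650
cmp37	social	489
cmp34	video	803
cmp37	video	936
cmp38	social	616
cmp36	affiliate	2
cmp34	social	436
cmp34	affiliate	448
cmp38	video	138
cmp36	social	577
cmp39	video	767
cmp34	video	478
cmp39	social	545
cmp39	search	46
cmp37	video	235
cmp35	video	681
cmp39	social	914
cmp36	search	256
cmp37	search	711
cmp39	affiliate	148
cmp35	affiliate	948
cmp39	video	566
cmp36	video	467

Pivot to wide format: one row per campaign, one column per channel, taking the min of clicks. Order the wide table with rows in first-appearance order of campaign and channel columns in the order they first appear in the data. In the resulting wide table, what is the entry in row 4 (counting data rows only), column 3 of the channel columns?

With rows in first-appearance order of campaign, row 4 is campaign=cmp34. channel columns in first-appearance order: affiliate, search, video, social; column 3 is video.
Long rows with campaign=cmp34, channel=video: min(48, 803, 478) = 48.

48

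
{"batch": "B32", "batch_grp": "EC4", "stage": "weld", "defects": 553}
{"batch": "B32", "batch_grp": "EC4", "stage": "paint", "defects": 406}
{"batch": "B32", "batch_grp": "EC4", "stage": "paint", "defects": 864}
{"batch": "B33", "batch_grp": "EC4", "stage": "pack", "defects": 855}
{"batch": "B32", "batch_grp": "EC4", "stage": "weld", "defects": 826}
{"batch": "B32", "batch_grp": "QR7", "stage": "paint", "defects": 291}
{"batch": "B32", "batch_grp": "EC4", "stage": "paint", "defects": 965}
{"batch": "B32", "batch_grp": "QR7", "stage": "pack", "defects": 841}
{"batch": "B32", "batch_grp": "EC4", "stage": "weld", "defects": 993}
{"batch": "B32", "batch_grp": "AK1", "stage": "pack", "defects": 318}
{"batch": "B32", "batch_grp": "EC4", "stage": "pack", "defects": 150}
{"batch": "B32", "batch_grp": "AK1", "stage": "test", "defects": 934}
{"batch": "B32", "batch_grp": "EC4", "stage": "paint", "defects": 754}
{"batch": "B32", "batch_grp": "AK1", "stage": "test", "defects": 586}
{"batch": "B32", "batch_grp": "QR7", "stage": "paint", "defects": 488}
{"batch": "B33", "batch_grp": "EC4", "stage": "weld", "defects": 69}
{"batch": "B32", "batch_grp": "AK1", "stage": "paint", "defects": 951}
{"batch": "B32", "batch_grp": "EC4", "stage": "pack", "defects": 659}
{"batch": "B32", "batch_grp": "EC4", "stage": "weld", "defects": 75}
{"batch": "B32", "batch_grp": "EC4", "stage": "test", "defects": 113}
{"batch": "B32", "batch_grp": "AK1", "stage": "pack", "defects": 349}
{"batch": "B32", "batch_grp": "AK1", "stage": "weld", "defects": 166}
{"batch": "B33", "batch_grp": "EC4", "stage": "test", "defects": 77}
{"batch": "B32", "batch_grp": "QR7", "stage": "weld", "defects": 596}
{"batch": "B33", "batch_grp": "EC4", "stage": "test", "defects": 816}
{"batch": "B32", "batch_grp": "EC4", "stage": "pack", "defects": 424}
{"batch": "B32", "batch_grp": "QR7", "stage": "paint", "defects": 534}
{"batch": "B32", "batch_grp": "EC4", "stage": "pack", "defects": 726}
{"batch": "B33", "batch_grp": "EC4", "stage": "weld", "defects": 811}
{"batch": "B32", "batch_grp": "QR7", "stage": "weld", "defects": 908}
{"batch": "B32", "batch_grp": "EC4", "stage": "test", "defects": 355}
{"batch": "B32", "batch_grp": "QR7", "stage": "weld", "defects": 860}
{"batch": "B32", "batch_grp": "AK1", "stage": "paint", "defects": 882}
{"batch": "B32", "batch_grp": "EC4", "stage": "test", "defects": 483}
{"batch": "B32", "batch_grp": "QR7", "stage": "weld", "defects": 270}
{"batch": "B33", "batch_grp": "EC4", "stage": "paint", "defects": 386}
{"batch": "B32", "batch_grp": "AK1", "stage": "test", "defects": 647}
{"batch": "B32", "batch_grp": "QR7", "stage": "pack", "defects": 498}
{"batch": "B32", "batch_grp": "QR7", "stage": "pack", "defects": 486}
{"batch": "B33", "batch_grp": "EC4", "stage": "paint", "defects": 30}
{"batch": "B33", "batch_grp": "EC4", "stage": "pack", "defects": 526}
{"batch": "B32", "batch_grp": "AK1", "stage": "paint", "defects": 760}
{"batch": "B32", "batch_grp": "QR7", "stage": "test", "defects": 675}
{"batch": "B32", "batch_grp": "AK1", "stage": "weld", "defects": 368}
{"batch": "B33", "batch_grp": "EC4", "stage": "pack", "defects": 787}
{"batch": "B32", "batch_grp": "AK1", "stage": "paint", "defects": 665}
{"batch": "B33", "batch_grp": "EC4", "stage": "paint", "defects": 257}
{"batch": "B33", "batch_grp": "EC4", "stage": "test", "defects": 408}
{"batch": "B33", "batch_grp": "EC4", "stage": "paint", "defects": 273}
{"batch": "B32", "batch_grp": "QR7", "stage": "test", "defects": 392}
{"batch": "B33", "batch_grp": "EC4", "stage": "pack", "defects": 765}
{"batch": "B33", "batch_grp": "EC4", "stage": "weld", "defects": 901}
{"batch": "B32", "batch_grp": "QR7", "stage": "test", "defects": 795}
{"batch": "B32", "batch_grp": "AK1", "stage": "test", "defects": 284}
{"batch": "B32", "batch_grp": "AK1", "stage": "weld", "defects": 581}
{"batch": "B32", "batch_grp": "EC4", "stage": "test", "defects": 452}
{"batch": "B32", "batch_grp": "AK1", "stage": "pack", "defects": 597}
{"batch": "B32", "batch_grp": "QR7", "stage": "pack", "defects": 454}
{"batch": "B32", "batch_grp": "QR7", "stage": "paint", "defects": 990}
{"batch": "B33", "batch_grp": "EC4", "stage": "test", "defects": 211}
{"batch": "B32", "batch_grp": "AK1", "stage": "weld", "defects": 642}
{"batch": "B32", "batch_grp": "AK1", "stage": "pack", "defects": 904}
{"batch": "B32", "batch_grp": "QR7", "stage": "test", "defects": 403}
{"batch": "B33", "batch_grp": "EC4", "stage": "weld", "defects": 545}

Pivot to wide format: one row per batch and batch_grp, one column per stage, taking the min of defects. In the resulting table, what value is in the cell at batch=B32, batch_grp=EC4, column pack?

150

Rows with batch=B32, batch_grp=EC4 and stage=pack: defects values are 150, 659, 424, 726.
min(150, 659, 424, 726) = 150.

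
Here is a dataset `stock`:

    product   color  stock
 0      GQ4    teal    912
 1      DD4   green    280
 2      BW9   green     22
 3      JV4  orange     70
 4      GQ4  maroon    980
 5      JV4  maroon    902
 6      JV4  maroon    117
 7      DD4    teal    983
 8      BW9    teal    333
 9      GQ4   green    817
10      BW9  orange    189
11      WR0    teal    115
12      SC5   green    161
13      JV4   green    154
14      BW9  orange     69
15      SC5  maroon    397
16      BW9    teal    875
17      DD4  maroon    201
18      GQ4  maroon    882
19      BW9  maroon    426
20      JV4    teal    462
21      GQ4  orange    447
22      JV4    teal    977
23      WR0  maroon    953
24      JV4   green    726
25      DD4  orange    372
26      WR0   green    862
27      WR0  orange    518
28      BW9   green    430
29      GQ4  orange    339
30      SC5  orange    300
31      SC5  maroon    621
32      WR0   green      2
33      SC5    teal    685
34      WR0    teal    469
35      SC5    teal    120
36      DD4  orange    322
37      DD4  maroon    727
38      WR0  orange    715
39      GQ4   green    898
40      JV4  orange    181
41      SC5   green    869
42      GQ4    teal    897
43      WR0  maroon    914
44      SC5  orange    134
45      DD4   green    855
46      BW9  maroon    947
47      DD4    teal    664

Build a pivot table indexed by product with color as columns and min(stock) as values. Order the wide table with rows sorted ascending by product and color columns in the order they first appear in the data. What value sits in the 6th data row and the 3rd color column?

With rows sorted ascending by product, row 6 is product=WR0. color columns in first-appearance order: teal, green, orange, maroon; column 3 is orange.
Long rows with product=WR0, color=orange: min(518, 715) = 518.

518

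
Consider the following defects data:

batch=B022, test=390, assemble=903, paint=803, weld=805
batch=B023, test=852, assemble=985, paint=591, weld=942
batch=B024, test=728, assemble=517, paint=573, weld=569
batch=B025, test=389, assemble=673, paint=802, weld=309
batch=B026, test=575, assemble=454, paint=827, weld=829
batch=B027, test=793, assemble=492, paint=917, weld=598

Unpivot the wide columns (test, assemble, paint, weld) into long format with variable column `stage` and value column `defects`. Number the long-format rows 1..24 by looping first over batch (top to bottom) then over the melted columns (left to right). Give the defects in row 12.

24 rows total (6 × 4). Row 12: index ⌊(12-1)/4⌋ = 2 into batch → B024; (12-1) mod 4 = 3 into the melted columns → weld.
So row 12 is (B024, weld, 569); defects = 569.

569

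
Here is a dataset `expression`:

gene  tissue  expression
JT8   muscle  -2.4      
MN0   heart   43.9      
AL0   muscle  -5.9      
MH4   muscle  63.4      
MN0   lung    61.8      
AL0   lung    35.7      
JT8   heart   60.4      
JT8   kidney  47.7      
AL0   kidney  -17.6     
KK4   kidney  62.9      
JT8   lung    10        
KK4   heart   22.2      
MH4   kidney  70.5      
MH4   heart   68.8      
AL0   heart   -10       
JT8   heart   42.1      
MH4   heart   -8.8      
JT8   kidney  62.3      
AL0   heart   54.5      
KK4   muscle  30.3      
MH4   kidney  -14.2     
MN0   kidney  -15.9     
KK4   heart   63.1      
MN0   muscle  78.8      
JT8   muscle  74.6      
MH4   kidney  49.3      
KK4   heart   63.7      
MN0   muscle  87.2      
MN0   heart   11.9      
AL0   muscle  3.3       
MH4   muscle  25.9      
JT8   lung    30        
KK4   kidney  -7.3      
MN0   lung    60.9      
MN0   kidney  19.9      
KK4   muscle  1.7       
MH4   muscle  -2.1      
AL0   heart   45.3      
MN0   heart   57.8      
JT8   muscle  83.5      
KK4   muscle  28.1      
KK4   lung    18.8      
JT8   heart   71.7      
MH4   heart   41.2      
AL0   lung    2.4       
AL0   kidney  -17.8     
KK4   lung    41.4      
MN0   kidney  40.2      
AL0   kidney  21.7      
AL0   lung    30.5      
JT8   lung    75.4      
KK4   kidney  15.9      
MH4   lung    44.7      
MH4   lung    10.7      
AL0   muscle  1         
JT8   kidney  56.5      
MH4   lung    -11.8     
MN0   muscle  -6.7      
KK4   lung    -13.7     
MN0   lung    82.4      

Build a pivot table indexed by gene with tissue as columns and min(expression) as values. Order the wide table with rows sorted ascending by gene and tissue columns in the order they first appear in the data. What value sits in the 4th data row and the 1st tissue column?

-2.1

With rows sorted ascending by gene, row 4 is gene=MH4. tissue columns in first-appearance order: muscle, heart, lung, kidney; column 1 is muscle.
Long rows with gene=MH4, tissue=muscle: min(63.4, 25.9, -2.1) = -2.1.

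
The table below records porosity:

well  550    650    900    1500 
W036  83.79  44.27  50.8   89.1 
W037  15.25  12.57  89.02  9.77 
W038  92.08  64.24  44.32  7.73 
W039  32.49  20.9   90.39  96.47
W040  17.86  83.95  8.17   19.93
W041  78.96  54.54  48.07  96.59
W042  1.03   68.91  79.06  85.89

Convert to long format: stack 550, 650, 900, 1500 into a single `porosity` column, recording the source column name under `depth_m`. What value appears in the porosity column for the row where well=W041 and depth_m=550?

78.96

Unpivoting turns each (well, wide-column) pair into one long row.
The wide cell at row W041, column 550 holds 78.96, so the long row (W041, 550) has porosity=78.96.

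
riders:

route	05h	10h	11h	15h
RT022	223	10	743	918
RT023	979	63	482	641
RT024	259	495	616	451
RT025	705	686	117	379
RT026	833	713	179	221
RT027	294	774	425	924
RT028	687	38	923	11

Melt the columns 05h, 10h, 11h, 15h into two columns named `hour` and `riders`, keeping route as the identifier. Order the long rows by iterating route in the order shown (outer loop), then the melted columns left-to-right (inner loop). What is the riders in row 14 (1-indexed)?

28 rows total (7 × 4). Row 14: index ⌊(14-1)/4⌋ = 3 into route → RT025; (14-1) mod 4 = 1 into the melted columns → 10h.
So row 14 is (RT025, 10h, 686); riders = 686.

686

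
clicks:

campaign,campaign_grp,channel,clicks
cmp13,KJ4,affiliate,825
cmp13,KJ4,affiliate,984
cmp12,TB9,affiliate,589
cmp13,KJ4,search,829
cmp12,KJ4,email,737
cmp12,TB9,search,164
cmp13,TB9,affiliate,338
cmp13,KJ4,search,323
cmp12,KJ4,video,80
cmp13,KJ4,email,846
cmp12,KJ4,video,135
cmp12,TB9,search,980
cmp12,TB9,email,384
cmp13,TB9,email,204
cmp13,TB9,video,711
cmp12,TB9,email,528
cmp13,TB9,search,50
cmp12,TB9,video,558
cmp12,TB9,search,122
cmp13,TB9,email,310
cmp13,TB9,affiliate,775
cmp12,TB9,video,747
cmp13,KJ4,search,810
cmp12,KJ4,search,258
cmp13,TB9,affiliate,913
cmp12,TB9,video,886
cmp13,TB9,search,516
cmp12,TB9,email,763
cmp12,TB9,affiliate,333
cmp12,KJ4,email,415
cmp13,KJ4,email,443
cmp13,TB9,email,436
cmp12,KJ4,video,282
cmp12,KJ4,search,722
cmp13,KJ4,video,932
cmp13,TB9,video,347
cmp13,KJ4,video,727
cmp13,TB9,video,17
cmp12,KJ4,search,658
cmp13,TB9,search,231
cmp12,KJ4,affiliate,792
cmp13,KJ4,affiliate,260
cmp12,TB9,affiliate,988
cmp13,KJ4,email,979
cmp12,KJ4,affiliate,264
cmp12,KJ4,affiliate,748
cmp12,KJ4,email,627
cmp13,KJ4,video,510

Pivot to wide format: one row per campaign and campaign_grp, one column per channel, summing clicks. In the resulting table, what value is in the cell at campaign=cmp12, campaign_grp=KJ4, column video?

497

Rows with campaign=cmp12, campaign_grp=KJ4 and channel=video: clicks values are 80, 135, 282.
80 + 135 + 282 = 497.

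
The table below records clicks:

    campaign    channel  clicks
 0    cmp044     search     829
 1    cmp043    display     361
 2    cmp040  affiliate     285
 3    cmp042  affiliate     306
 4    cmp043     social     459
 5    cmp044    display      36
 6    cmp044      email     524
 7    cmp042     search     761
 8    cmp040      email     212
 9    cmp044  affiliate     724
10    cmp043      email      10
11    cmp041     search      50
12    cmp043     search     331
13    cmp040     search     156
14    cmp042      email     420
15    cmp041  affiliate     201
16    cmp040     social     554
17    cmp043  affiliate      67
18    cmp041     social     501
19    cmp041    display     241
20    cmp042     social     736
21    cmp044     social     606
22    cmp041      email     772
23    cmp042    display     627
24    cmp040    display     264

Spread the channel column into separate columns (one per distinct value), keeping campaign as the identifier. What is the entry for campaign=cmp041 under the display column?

Wide layout: rows indexed by campaign, columns are the 5 distinct channel values (search, display, affiliate, social, email).
Cell (campaign=cmp041, channel=display) draws from the long row where campaign=cmp041 and channel=display, which has clicks=241.

241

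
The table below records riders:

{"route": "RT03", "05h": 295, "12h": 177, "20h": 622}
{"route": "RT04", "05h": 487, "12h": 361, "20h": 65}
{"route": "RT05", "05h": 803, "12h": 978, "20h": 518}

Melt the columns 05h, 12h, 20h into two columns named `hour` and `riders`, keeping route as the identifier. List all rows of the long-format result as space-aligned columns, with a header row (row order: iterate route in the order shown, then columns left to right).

route  hour  riders
RT03   05h   295   
RT03   12h   177   
RT03   20h   622   
RT04   05h   487   
RT04   12h   361   
RT04   20h   65    
RT05   05h   803   
RT05   12h   978   
RT05   20h   518   

Each (route, column) pair becomes one row: 3 × 3 = 9 rows.
For example, (RT03, 05h) → riders=295.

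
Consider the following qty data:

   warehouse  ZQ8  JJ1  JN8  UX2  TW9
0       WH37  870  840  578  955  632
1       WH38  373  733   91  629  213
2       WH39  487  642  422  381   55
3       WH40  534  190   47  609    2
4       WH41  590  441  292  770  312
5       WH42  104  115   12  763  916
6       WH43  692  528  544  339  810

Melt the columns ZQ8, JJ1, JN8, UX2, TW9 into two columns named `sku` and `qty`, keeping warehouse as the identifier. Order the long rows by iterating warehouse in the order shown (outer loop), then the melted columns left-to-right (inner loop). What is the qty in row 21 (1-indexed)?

590

35 rows total (7 × 5). Row 21: index ⌊(21-1)/5⌋ = 4 into warehouse → WH41; (21-1) mod 5 = 0 into the melted columns → ZQ8.
So row 21 is (WH41, ZQ8, 590); qty = 590.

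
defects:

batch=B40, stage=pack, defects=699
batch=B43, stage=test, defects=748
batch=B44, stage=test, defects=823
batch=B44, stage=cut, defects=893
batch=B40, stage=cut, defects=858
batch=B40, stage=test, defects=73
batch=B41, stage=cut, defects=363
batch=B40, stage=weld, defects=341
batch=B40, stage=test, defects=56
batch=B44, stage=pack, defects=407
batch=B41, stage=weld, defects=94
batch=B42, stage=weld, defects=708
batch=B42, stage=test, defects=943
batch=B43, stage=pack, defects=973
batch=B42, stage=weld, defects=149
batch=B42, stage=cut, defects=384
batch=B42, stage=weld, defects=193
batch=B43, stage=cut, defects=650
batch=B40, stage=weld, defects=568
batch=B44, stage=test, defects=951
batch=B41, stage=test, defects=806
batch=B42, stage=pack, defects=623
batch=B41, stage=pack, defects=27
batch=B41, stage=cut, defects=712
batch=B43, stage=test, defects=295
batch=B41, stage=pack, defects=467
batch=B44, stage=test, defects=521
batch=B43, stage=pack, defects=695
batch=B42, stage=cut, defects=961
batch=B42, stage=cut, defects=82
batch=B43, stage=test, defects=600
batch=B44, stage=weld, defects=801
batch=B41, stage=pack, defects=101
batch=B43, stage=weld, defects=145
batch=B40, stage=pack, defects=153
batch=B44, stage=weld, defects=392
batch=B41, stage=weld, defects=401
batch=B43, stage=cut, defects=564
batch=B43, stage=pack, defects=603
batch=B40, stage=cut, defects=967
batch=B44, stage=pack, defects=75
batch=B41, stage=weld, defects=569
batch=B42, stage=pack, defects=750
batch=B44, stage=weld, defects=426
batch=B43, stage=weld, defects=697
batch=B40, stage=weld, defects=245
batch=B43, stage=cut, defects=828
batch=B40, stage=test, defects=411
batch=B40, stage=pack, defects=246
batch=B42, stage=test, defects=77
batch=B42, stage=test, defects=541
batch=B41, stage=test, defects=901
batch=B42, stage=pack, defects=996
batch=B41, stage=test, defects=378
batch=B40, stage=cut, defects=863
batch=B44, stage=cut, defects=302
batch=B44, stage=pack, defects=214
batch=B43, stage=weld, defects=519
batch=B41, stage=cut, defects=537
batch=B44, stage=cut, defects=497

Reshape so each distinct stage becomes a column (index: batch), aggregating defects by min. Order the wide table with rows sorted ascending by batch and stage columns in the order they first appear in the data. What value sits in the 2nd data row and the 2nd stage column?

With rows sorted ascending by batch, row 2 is batch=B41. stage columns in first-appearance order: pack, test, cut, weld; column 2 is test.
Long rows with batch=B41, stage=test: min(806, 901, 378) = 378.

378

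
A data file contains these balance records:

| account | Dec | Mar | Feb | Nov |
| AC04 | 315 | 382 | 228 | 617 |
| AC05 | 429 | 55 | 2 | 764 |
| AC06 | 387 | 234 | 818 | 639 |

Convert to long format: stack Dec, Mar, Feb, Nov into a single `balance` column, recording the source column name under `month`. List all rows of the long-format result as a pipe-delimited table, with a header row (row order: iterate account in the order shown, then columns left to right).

| account | month | balance |
| AC04 | Dec | 315 |
| AC04 | Mar | 382 |
| AC04 | Feb | 228 |
| AC04 | Nov | 617 |
| AC05 | Dec | 429 |
| AC05 | Mar | 55 |
| AC05 | Feb | 2 |
| AC05 | Nov | 764 |
| AC06 | Dec | 387 |
| AC06 | Mar | 234 |
| AC06 | Feb | 818 |
| AC06 | Nov | 639 |

Each (account, column) pair becomes one row: 3 × 4 = 12 rows.
For example, (AC04, Dec) → balance=315.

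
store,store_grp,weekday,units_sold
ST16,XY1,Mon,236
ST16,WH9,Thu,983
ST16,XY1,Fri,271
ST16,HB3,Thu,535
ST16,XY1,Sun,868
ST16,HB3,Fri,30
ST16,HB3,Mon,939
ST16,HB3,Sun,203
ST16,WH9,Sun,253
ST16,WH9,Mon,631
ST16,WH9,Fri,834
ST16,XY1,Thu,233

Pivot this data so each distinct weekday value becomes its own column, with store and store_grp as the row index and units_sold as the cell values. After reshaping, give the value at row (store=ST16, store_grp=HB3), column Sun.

203

Wide layout: rows indexed by store and store_grp, columns are the 4 distinct weekday values (Mon, Thu, Fri, Sun).
Cell (store=ST16, store_grp=HB3, weekday=Sun) draws from the long row where store=ST16, store_grp=HB3 and weekday=Sun, which has units_sold=203.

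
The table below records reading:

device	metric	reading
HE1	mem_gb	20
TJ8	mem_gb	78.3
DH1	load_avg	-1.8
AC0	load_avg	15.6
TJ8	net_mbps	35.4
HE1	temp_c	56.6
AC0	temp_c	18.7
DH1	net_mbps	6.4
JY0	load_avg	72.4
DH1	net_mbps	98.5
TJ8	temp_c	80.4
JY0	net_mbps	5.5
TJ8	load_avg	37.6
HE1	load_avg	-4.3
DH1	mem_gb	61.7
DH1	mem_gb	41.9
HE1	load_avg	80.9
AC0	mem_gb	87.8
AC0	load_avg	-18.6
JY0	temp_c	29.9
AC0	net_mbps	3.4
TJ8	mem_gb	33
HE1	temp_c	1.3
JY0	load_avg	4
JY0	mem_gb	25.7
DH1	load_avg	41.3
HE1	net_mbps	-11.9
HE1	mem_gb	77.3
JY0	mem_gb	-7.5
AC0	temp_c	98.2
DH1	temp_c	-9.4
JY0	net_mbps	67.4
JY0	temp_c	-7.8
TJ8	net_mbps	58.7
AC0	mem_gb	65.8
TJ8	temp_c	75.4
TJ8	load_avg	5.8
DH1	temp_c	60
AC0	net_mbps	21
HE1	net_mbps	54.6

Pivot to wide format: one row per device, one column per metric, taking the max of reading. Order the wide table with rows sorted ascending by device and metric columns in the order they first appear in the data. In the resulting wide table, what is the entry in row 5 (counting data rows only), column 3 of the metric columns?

With rows sorted ascending by device, row 5 is device=TJ8. metric columns in first-appearance order: mem_gb, load_avg, net_mbps, temp_c; column 3 is net_mbps.
Long rows with device=TJ8, metric=net_mbps: max(35.4, 58.7) = 58.7.

58.7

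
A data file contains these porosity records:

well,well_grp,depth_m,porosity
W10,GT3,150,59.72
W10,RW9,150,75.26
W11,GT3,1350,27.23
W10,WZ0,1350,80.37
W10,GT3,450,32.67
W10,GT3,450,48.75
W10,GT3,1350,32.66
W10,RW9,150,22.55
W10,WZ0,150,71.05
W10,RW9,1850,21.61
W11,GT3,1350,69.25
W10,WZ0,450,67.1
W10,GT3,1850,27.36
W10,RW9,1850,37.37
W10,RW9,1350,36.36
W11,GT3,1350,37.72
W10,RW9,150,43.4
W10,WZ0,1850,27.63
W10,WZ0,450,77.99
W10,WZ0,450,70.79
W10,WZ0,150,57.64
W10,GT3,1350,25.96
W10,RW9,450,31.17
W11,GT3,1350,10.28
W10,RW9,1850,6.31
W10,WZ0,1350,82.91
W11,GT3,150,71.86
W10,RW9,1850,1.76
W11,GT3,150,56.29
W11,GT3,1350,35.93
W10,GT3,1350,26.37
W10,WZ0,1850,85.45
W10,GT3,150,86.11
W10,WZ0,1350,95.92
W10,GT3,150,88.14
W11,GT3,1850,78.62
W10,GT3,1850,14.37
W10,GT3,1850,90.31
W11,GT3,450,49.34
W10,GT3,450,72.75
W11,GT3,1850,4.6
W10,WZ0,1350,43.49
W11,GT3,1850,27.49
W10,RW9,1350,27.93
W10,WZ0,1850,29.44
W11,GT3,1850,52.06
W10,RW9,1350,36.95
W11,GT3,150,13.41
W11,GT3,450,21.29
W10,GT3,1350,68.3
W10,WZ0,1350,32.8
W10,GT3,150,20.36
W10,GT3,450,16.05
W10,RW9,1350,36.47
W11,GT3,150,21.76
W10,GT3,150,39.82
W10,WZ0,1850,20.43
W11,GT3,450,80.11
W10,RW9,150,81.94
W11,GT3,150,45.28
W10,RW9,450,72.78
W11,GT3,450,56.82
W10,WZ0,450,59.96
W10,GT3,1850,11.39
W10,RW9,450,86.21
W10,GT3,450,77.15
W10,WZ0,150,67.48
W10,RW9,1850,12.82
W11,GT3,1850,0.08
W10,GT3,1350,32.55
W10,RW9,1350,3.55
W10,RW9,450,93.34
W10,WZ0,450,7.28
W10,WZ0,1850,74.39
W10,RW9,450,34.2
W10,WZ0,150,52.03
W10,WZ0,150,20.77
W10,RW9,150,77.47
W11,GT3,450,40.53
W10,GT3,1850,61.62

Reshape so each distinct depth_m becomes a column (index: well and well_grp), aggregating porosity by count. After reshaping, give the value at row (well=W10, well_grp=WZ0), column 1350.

Rows with well=W10, well_grp=WZ0 and depth_m=1350: porosity values are 80.37, 82.91, 95.92, 43.49, 32.8.
5 rows match — count = 5.

5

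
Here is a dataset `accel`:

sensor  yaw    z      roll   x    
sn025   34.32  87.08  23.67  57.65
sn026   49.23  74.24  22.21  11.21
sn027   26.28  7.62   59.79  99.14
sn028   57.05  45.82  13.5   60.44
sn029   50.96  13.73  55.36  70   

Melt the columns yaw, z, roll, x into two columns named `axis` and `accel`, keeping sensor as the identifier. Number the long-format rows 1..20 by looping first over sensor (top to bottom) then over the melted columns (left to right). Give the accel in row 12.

99.14

20 rows total (5 × 4). Row 12: index ⌊(12-1)/4⌋ = 2 into sensor → sn027; (12-1) mod 4 = 3 into the melted columns → x.
So row 12 is (sn027, x, 99.14); accel = 99.14.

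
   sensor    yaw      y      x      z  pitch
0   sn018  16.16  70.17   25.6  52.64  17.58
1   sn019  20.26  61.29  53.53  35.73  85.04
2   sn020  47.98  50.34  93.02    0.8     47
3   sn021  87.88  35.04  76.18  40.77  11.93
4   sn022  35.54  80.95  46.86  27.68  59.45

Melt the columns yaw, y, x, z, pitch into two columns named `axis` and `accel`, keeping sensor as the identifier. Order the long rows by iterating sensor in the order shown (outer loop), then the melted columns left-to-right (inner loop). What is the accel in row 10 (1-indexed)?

85.04

25 rows total (5 × 5). Row 10: index ⌊(10-1)/5⌋ = 1 into sensor → sn019; (10-1) mod 5 = 4 into the melted columns → pitch.
So row 10 is (sn019, pitch, 85.04); accel = 85.04.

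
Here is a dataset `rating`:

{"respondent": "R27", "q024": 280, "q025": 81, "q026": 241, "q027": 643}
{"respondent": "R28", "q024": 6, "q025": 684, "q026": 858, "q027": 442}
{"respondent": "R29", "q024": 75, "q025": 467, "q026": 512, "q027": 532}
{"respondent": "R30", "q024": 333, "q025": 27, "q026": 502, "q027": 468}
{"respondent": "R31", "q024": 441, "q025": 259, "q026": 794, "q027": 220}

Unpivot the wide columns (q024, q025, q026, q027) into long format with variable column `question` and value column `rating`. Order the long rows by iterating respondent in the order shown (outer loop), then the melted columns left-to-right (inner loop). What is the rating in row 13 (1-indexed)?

333

20 rows total (5 × 4). Row 13: index ⌊(13-1)/4⌋ = 3 into respondent → R30; (13-1) mod 4 = 0 into the melted columns → q024.
So row 13 is (R30, q024, 333); rating = 333.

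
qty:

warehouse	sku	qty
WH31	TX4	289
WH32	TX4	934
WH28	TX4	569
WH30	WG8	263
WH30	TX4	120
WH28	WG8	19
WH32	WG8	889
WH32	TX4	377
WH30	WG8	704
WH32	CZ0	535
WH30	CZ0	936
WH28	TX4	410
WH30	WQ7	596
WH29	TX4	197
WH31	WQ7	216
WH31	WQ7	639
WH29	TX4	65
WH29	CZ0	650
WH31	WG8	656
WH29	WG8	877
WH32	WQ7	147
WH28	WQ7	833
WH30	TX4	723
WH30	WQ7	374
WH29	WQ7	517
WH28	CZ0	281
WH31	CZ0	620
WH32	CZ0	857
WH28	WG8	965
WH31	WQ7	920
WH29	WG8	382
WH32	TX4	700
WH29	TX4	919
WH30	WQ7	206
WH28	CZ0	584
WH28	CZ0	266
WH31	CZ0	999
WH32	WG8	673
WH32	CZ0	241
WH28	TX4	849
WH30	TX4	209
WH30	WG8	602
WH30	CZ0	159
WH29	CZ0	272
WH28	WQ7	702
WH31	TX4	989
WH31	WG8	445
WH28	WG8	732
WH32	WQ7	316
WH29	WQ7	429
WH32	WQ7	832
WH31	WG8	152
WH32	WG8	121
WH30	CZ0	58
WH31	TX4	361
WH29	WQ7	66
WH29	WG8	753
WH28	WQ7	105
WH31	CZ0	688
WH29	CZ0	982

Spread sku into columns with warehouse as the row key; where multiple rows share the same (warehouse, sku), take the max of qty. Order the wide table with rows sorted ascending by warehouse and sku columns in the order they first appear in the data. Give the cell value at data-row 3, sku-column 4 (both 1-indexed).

596

With rows sorted ascending by warehouse, row 3 is warehouse=WH30. sku columns in first-appearance order: TX4, WG8, CZ0, WQ7; column 4 is WQ7.
Long rows with warehouse=WH30, sku=WQ7: max(596, 374, 206) = 596.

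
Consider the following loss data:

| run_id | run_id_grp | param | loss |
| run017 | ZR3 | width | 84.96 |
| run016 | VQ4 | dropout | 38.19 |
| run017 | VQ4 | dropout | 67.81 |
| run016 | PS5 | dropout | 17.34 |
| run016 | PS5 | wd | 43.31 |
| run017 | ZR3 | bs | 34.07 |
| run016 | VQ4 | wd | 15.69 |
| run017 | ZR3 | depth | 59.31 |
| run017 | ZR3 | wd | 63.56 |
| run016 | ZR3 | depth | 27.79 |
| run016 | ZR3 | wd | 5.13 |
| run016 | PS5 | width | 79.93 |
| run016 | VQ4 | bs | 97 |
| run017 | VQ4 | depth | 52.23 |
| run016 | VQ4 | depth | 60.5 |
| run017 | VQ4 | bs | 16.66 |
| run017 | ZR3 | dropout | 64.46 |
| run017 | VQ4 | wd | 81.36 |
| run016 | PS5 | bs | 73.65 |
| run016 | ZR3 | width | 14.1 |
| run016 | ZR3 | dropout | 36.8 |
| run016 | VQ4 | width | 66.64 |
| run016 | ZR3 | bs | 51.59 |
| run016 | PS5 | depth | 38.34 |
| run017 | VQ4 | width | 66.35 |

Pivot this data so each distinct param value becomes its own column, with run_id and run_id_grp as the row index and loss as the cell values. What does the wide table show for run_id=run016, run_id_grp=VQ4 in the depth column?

Wide layout: rows indexed by run_id and run_id_grp, columns are the 5 distinct param values (width, dropout, wd, bs, depth).
Cell (run_id=run016, run_id_grp=VQ4, param=depth) draws from the long row where run_id=run016, run_id_grp=VQ4 and param=depth, which has loss=60.5.

60.5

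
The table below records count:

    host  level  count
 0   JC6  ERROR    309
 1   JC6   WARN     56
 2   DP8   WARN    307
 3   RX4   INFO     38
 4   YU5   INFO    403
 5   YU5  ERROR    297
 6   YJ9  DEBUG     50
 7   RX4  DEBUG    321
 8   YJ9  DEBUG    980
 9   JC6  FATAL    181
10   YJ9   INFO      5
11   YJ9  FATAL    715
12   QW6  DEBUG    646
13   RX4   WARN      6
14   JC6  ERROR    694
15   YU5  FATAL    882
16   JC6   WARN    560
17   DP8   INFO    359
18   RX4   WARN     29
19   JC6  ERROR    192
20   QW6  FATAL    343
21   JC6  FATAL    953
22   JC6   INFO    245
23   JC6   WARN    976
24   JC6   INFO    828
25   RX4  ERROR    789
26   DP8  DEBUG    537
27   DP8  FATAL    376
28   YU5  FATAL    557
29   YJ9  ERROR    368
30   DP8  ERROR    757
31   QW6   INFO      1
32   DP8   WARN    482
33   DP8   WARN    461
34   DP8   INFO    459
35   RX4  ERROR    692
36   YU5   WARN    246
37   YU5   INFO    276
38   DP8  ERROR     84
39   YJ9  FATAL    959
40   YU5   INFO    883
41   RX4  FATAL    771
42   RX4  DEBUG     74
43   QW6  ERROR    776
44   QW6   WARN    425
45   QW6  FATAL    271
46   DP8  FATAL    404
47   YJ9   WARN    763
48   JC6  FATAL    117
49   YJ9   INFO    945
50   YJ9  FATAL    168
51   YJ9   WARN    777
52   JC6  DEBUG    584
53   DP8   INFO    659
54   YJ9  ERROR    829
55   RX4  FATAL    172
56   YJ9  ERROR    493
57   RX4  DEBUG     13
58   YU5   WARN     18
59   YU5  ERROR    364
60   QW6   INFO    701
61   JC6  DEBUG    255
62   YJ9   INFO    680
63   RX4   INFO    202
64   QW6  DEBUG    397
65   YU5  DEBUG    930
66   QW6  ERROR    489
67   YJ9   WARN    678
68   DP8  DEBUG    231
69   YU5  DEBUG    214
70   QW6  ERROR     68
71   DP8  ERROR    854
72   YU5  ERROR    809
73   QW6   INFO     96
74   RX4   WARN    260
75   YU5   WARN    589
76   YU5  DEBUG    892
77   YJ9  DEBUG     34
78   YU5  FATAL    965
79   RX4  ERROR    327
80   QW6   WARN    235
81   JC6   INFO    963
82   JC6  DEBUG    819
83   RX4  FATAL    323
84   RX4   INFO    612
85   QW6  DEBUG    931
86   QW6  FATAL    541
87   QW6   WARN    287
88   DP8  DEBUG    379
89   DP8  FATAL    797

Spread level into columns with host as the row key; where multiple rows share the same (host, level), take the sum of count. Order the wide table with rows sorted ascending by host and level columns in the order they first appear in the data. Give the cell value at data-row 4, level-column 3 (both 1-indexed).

With rows sorted ascending by host, row 4 is host=RX4. level columns in first-appearance order: ERROR, WARN, INFO, DEBUG, FATAL; column 3 is INFO.
Long rows with host=RX4, level=INFO: 38 + 202 + 612 = 852.

852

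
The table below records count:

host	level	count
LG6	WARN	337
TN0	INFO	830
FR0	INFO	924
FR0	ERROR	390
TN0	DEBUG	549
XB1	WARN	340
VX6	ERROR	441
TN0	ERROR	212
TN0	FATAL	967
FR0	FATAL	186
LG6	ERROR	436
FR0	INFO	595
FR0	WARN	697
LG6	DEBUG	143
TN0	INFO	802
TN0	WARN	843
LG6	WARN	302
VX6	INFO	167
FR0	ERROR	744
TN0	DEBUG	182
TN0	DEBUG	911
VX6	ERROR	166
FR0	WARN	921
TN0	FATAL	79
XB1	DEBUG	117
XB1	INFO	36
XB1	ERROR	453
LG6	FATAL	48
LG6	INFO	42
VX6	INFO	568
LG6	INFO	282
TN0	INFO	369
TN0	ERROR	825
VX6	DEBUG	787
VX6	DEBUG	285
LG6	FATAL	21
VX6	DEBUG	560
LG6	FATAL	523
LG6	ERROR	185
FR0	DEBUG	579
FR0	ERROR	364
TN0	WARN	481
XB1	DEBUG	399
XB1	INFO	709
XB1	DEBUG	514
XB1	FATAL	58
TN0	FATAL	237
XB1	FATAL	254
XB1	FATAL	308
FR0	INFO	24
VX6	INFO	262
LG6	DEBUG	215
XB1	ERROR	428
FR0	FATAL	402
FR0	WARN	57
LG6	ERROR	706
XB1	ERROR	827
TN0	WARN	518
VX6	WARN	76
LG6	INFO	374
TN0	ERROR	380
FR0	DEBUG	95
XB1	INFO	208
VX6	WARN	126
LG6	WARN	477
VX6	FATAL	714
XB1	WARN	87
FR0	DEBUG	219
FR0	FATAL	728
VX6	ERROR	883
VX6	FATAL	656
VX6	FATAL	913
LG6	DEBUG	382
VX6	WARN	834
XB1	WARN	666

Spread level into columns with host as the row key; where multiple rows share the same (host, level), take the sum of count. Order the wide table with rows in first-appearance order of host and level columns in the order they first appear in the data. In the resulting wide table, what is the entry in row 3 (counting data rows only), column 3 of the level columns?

With rows in first-appearance order of host, row 3 is host=FR0. level columns in first-appearance order: WARN, INFO, ERROR, DEBUG, FATAL; column 3 is ERROR.
Long rows with host=FR0, level=ERROR: 390 + 744 + 364 = 1498.

1498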